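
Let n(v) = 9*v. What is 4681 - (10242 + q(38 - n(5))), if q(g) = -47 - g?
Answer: -5521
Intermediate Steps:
4681 - (10242 + q(38 - n(5))) = 4681 - (10242 + (-47 - (38 - 9*5))) = 4681 - (10242 + (-47 - (38 - 1*45))) = 4681 - (10242 + (-47 - (38 - 45))) = 4681 - (10242 + (-47 - 1*(-7))) = 4681 - (10242 + (-47 + 7)) = 4681 - (10242 - 40) = 4681 - 1*10202 = 4681 - 10202 = -5521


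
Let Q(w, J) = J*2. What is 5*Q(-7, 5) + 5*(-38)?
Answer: -140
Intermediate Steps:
Q(w, J) = 2*J
5*Q(-7, 5) + 5*(-38) = 5*(2*5) + 5*(-38) = 5*10 - 190 = 50 - 190 = -140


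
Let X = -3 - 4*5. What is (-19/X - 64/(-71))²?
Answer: 7958041/2666689 ≈ 2.9842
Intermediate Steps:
X = -23 (X = -3 - 20 = -23)
(-19/X - 64/(-71))² = (-19/(-23) - 64/(-71))² = (-19*(-1/23) - 64*(-1/71))² = (19/23 + 64/71)² = (2821/1633)² = 7958041/2666689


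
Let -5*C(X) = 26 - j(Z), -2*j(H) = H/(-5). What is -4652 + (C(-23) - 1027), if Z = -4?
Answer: -142107/25 ≈ -5684.3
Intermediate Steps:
j(H) = H/10 (j(H) = -H/(2*(-5)) = -H*(-1)/(2*5) = -(-1)*H/10 = H/10)
C(X) = -132/25 (C(X) = -(26 - (-4)/10)/5 = -(26 - 1*(-⅖))/5 = -(26 + ⅖)/5 = -⅕*132/5 = -132/25)
-4652 + (C(-23) - 1027) = -4652 + (-132/25 - 1027) = -4652 - 25807/25 = -142107/25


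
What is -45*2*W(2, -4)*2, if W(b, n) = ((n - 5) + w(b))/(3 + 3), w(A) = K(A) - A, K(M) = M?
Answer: 270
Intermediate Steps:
w(A) = 0 (w(A) = A - A = 0)
W(b, n) = -5/6 + n/6 (W(b, n) = ((n - 5) + 0)/(3 + 3) = ((-5 + n) + 0)/6 = (-5 + n)*(1/6) = -5/6 + n/6)
-45*2*W(2, -4)*2 = -45*2*(-5/6 + (1/6)*(-4))*2 = -45*2*(-5/6 - 2/3)*2 = -45*2*(-3/2)*2 = -(-135)*2 = -45*(-6) = 270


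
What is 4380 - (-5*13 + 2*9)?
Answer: 4427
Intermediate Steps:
4380 - (-5*13 + 2*9) = 4380 - (-65 + 18) = 4380 - 1*(-47) = 4380 + 47 = 4427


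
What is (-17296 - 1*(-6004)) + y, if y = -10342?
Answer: -21634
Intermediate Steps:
(-17296 - 1*(-6004)) + y = (-17296 - 1*(-6004)) - 10342 = (-17296 + 6004) - 10342 = -11292 - 10342 = -21634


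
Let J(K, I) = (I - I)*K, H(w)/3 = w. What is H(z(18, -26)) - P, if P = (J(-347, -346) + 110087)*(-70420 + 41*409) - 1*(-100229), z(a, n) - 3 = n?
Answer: 5906177339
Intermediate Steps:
z(a, n) = 3 + n
H(w) = 3*w
J(K, I) = 0 (J(K, I) = 0*K = 0)
P = -5906177408 (P = (0 + 110087)*(-70420 + 41*409) - 1*(-100229) = 110087*(-70420 + 16769) + 100229 = 110087*(-53651) + 100229 = -5906277637 + 100229 = -5906177408)
H(z(18, -26)) - P = 3*(3 - 26) - 1*(-5906177408) = 3*(-23) + 5906177408 = -69 + 5906177408 = 5906177339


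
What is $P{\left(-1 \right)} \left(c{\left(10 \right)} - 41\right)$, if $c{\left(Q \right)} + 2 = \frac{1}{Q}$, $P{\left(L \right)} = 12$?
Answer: $- \frac{2574}{5} \approx -514.8$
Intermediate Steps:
$c{\left(Q \right)} = -2 + \frac{1}{Q}$
$P{\left(-1 \right)} \left(c{\left(10 \right)} - 41\right) = 12 \left(\left(-2 + \frac{1}{10}\right) - 41\right) = 12 \left(- \frac{19}{10} - 41\right) = 12 \left(- \frac{429}{10}\right) = - \frac{2574}{5}$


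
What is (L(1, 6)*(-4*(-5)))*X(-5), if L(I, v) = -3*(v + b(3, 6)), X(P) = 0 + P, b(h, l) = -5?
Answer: 300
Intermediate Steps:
X(P) = P
L(I, v) = 15 - 3*v (L(I, v) = -3*(v - 5) = -3*(-5 + v) = 15 - 3*v)
(L(1, 6)*(-4*(-5)))*X(-5) = ((15 - 3*6)*(-4*(-5)))*(-5) = ((15 - 18)*20)*(-5) = -3*20*(-5) = -60*(-5) = 300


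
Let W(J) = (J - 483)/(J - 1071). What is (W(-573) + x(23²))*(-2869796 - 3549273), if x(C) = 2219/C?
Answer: -2250236733295/72473 ≈ -3.1049e+7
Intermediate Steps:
W(J) = (-483 + J)/(-1071 + J)
(W(-573) + x(23²))*(-2869796 - 3549273) = ((-483 - 573)/(-1071 - 573) + 2219/(23²))*(-2869796 - 3549273) = (-1056/(-1644) + 2219/529)*(-6419069) = (-1/1644*(-1056) + 2219*(1/529))*(-6419069) = (88/137 + 2219/529)*(-6419069) = (350555/72473)*(-6419069) = -2250236733295/72473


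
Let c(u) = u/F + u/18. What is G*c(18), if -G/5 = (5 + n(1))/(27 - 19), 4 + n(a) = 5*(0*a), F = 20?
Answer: -19/16 ≈ -1.1875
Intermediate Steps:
n(a) = -4 (n(a) = -4 + 5*(0*a) = -4 + 5*0 = -4 + 0 = -4)
c(u) = 19*u/180 (c(u) = u/20 + u/18 = 19*u/180)
G = -5/8 (G = -5*(5 - 4)/(27 - 19) = -5/8 ≈ -0.62500)
G*c(18) = -19*18/288 = -5/8*19/10 = -19/16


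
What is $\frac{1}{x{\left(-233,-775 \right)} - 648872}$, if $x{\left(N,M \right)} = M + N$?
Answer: $- \frac{1}{649880} \approx -1.5387 \cdot 10^{-6}$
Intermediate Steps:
$\frac{1}{x{\left(-233,-775 \right)} - 648872} = \frac{1}{\left(-775 - 233\right) - 648872} = \frac{1}{-1008 - 648872} = \frac{1}{-649880} = - \frac{1}{649880}$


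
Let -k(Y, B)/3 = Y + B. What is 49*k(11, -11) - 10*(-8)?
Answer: 80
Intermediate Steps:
k(Y, B) = -3*B - 3*Y (k(Y, B) = -3*(Y + B) = -3*(B + Y) = -3*B - 3*Y)
49*k(11, -11) - 10*(-8) = 49*(-3*(-11) - 3*11) - 10*(-8) = 49*(33 - 33) + 80 = 49*0 + 80 = 0 + 80 = 80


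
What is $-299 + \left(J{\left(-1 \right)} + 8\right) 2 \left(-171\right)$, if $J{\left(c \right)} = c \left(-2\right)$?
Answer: $-3719$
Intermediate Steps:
$J{\left(c \right)} = - 2 c$
$-299 + \left(J{\left(-1 \right)} + 8\right) 2 \left(-171\right) = -299 + \left(\left(-2\right) \left(-1\right) + 8\right) 2 \left(-171\right) = -299 + \left(2 + 8\right) 2 \left(-171\right) = -299 + 10 \cdot 2 \left(-171\right) = -299 + 20 \left(-171\right) = -299 - 3420 = -3719$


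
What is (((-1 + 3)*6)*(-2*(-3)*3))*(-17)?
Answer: -3672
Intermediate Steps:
(((-1 + 3)*6)*(-2*(-3)*3))*(-17) = ((2*6)*(6*3))*(-17) = (12*18)*(-17) = 216*(-17) = -3672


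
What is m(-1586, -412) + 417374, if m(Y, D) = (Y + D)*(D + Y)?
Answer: 4409378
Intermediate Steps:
m(Y, D) = (D + Y)² (m(Y, D) = (D + Y)*(D + Y) = (D + Y)²)
m(-1586, -412) + 417374 = (-412 - 1586)² + 417374 = (-1998)² + 417374 = 3992004 + 417374 = 4409378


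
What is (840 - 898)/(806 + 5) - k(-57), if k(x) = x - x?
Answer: -58/811 ≈ -0.071517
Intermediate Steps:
k(x) = 0
(840 - 898)/(806 + 5) - k(-57) = (840 - 898)/(806 + 5) - 1*0 = -58/811 + 0 = -58/811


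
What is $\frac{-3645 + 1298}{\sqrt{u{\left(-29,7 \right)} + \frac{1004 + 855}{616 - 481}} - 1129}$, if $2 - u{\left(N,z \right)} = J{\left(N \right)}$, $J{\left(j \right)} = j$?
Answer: $\frac{357718005}{172070491} + \frac{14082 \sqrt{22665}}{172070491} \approx 2.0912$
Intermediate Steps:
$u{\left(N,z \right)} = 2 - N$
$\frac{-3645 + 1298}{\sqrt{u{\left(-29,7 \right)} + \frac{1004 + 855}{616 - 481}} - 1129} = \frac{-3645 + 1298}{\sqrt{\left(2 - -29\right) + \frac{1004 + 855}{616 - 481}} - 1129} = - \frac{2347}{\sqrt{\left(2 + 29\right) + \frac{1859}{135}} - 1129} = - \frac{2347}{\sqrt{31 + 1859 \cdot \frac{1}{135}} - 1129} = - \frac{2347}{\sqrt{31 + \frac{1859}{135}} - 1129} = - \frac{2347}{\sqrt{\frac{6044}{135}} - 1129} = - \frac{2347}{\frac{2 \sqrt{22665}}{45} - 1129} = - \frac{2347}{-1129 + \frac{2 \sqrt{22665}}{45}}$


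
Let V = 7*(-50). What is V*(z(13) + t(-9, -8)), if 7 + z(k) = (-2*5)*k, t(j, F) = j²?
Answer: 19600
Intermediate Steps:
V = -350
z(k) = -7 - 10*k (z(k) = -7 + (-2*5)*k = -7 - 10*k)
V*(z(13) + t(-9, -8)) = -350*((-7 - 10*13) + (-9)²) = -350*((-7 - 130) + 81) = -350*(-137 + 81) = -350*(-56) = 19600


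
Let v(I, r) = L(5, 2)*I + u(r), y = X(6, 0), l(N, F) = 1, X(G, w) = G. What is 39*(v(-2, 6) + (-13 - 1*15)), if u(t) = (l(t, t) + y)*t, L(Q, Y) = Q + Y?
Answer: 0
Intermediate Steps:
y = 6
u(t) = 7*t (u(t) = (1 + 6)*t = 7*t)
v(I, r) = 7*I + 7*r (v(I, r) = (5 + 2)*I + 7*r = 7*I + 7*r)
39*(v(-2, 6) + (-13 - 1*15)) = 39*((7*(-2) + 7*6) + (-13 - 1*15)) = 39*((-14 + 42) + (-13 - 15)) = 39*(28 - 28) = 39*0 = 0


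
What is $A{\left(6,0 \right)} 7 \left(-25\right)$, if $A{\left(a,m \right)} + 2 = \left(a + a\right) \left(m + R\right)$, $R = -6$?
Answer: $12950$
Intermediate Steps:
$A{\left(a,m \right)} = -2 + 2 a \left(-6 + m\right)$ ($A{\left(a,m \right)} = -2 + \left(a + a\right) \left(m - 6\right) = -2 + 2 a \left(-6 + m\right)$)
$A{\left(6,0 \right)} 7 \left(-25\right) = \left(-2 - 72 + 2 \cdot 6 \cdot 0\right) 7 \left(-25\right) = \left(-2 - 72 + 0\right) 7 \left(-25\right) = \left(-74\right) 7 \left(-25\right) = \left(-518\right) \left(-25\right) = 12950$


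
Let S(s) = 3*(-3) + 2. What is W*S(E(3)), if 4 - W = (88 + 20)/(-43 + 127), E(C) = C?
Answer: -19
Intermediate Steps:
W = 19/7 (W = 4 - (88 + 20)/(-43 + 127) = 4 - 108/84 = 4 - 1*9/7 = 4 - 9/7 = 19/7 ≈ 2.7143)
S(s) = -7 (S(s) = -9 + 2 = -7)
W*S(E(3)) = (19/7)*(-7) = -19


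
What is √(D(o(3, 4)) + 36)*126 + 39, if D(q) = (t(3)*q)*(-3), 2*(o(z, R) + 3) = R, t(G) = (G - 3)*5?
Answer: 795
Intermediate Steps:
t(G) = -15 + 5*G (t(G) = (-3 + G)*5 = -15 + 5*G)
o(z, R) = -3 + R/2
D(q) = 0 (D(q) = ((-15 + 5*3)*q)*(-3) = ((-15 + 15)*q)*(-3) = (0*q)*(-3) = 0*(-3) = 0)
√(D(o(3, 4)) + 36)*126 + 39 = √(0 + 36)*126 + 39 = √36*126 + 39 = 6*126 + 39 = 756 + 39 = 795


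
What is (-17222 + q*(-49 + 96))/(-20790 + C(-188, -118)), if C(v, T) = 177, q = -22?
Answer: 18256/20613 ≈ 0.88565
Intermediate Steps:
(-17222 + q*(-49 + 96))/(-20790 + C(-188, -118)) = (-17222 - 22*(-49 + 96))/(-20790 + 177) = (-17222 - 22*47)/(-20613) = (-17222 - 1034)*(-1/20613) = -18256*(-1/20613) = 18256/20613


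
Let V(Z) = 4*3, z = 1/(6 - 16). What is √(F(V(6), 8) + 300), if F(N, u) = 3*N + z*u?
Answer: 2*√2095/5 ≈ 18.308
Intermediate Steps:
z = -⅒ (z = 1/(-10) = -⅒ ≈ -0.10000)
V(Z) = 12
F(N, u) = 3*N - u/10
√(F(V(6), 8) + 300) = √((3*12 - ⅒*8) + 300) = √((36 - ⅘) + 300) = √(176/5 + 300) = √(1676/5) = 2*√2095/5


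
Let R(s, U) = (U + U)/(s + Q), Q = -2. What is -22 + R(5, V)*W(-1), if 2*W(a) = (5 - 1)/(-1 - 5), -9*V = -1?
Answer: -1784/81 ≈ -22.025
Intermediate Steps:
V = ⅑ (V = -⅑*(-1) = ⅑ ≈ 0.11111)
W(a) = -⅓ (W(a) = ((5 - 1)/(-1 - 5))/2 = (4/(-6))/2 = (4*(-⅙))/2 = (½)*(-⅔) = -⅓)
R(s, U) = 2*U/(-2 + s) (R(s, U) = (U + U)/(s - 2) = (2*U)/(-2 + s) = 2*U/(-2 + s))
-22 + R(5, V)*W(-1) = -22 + (2*(⅑)/(-2 + 5))*(-⅓) = -22 + (2*(⅑)/3)*(-⅓) = -22 + (2*(⅑)*(⅓))*(-⅓) = -22 + (2/27)*(-⅓) = -22 - 2/81 = -1784/81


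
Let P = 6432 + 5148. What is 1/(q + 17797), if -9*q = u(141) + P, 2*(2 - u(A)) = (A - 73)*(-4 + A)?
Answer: 3/51083 ≈ 5.8728e-5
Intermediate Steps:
u(A) = 2 - (-73 + A)*(-4 + A)/2 (u(A) = 2 - (A - 73)*(-4 + A)/2 = 2 - (-73 + A)*(-4 + A)/2)
P = 11580
q = -2308/3 (q = -((-144 - ½*141² + (77/2)*141) + 11580)/9 = -((-144 - ½*19881 + 10857/2) + 11580)/9 = -((-144 - 19881/2 + 10857/2) + 11580)/9 = -(-4656 + 11580)/9 = -⅑*6924 = -2308/3 ≈ -769.33)
1/(q + 17797) = 1/(-2308/3 + 17797) = 1/(51083/3) = 3/51083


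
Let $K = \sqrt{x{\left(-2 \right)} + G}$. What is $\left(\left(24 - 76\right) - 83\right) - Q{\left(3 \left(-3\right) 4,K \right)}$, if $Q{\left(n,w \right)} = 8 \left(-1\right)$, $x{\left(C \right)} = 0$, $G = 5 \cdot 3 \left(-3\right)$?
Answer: $-127$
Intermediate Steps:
$G = -45$ ($G = 15 \left(-3\right) = -45$)
$K = 3 i \sqrt{5}$ ($K = \sqrt{0 - 45} = \sqrt{-45} = 3 i \sqrt{5} \approx 6.7082 i$)
$Q{\left(n,w \right)} = -8$
$\left(\left(24 - 76\right) - 83\right) - Q{\left(3 \left(-3\right) 4,K \right)} = \left(\left(24 - 76\right) - 83\right) - -8 = \left(-52 - 83\right) + 8 = -135 + 8 = -127$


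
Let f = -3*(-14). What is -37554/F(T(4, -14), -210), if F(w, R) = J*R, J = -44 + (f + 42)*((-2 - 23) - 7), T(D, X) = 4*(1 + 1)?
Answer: -6259/95620 ≈ -0.065457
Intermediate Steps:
f = 42
T(D, X) = 8 (T(D, X) = 4*2 = 8)
J = -2732 (J = -44 + (42 + 42)*((-2 - 23) - 7) = -44 + 84*(-25 - 7) = -44 + 84*(-32) = -44 - 2688 = -2732)
F(w, R) = -2732*R
-37554/F(T(4, -14), -210) = -37554/((-2732*(-210))) = -37554/573720 = -37554*1/573720 = -6259/95620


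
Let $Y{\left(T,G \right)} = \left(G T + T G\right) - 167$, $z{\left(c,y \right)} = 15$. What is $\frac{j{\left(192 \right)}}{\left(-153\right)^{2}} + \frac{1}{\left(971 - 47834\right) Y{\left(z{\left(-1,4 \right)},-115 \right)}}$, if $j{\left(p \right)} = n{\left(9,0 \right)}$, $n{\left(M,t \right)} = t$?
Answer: $\frac{1}{169503471} \approx 5.8996 \cdot 10^{-9}$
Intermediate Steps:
$j{\left(p \right)} = 0$
$Y{\left(T,G \right)} = -167 + 2 G T$ ($Y{\left(T,G \right)} = \left(G T + G T\right) - 167 = 2 G T - 167 = -167 + 2 G T$)
$\frac{j{\left(192 \right)}}{\left(-153\right)^{2}} + \frac{1}{\left(971 - 47834\right) Y{\left(z{\left(-1,4 \right)},-115 \right)}} = \frac{0}{\left(-153\right)^{2}} + \frac{1}{\left(971 - 47834\right) \left(-167 + 2 \left(-115\right) 15\right)} = \frac{0}{23409} + \frac{1}{\left(-46863\right) \left(-167 - 3450\right)} = 0 \cdot \frac{1}{23409} - \frac{1}{46863 \left(-3617\right)} = 0 - - \frac{1}{169503471} = 0 + \frac{1}{169503471} = \frac{1}{169503471}$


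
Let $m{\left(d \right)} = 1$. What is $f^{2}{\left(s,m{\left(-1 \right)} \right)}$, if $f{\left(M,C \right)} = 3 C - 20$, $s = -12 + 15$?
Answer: $289$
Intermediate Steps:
$s = 3$
$f{\left(M,C \right)} = -20 + 3 C$
$f^{2}{\left(s,m{\left(-1 \right)} \right)} = \left(-20 + 3 \cdot 1\right)^{2} = \left(-20 + 3\right)^{2} = \left(-17\right)^{2} = 289$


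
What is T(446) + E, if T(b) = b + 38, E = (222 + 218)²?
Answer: 194084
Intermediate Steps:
E = 193600 (E = 440² = 193600)
T(b) = 38 + b
T(446) + E = (38 + 446) + 193600 = 484 + 193600 = 194084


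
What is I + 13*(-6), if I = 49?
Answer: -29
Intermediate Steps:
I + 13*(-6) = 49 + 13*(-6) = 49 - 78 = -29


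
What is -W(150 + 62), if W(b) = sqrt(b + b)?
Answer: -2*sqrt(106) ≈ -20.591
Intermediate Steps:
W(b) = sqrt(2)*sqrt(b) (W(b) = sqrt(2*b) = sqrt(2)*sqrt(b))
-W(150 + 62) = -sqrt(2)*sqrt(150 + 62) = -sqrt(2)*sqrt(212) = -sqrt(2)*2*sqrt(53) = -2*sqrt(106)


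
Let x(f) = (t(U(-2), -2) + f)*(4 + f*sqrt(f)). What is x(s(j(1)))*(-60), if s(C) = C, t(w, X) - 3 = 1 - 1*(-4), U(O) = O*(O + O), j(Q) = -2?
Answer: -1440 + 720*I*sqrt(2) ≈ -1440.0 + 1018.2*I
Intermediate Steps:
U(O) = 2*O**2 (U(O) = O*(2*O) = 2*O**2)
t(w, X) = 8 (t(w, X) = 3 + (1 - 1*(-4)) = 3 + (1 + 4) = 3 + 5 = 8)
x(f) = (4 + f**(3/2))*(8 + f) (x(f) = (8 + f)*(4 + f*sqrt(f)) = (8 + f)*(4 + f**(3/2)) = (4 + f**(3/2))*(8 + f))
x(s(j(1)))*(-60) = (32 + (-2)**(5/2) + 4*(-2) + 8*(-2)**(3/2))*(-60) = (32 + 4*I*sqrt(2) - 8 + 8*(-2*I*sqrt(2)))*(-60) = (32 + 4*I*sqrt(2) - 8 - 16*I*sqrt(2))*(-60) = (24 - 12*I*sqrt(2))*(-60) = -1440 + 720*I*sqrt(2)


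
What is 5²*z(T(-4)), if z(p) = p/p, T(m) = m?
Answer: 25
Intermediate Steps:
z(p) = 1
5²*z(T(-4)) = 5²*1 = 25*1 = 25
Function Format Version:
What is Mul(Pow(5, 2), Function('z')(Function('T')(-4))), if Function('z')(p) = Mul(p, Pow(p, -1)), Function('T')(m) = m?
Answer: 25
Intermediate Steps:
Function('z')(p) = 1
Mul(Pow(5, 2), Function('z')(Function('T')(-4))) = Mul(Pow(5, 2), 1) = Mul(25, 1) = 25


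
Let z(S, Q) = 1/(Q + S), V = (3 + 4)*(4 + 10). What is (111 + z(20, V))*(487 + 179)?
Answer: 4361967/59 ≈ 73932.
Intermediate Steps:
V = 98 (V = 7*14 = 98)
(111 + z(20, V))*(487 + 179) = (111 + 1/(98 + 20))*(487 + 179) = (111 + 1/118)*666 = (13099/118)*666 = 4361967/59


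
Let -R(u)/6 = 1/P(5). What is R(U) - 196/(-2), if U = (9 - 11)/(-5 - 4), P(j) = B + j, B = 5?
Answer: 487/5 ≈ 97.400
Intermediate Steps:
P(j) = 5 + j
U = 2/9 (U = -2/(-9) = -2*(-⅑) = 2/9 ≈ 0.22222)
R(u) = -⅗ (R(u) = -6/(5 + 5) = -6/10 = -6*⅒ = -⅗)
R(U) - 196/(-2) = -⅗ - 196/(-2) = -⅗ - 196*(-½) = -⅗ + 98 = 487/5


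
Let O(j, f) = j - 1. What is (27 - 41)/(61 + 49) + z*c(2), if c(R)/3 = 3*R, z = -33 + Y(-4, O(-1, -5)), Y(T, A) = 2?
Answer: -30697/55 ≈ -558.13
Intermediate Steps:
O(j, f) = -1 + j
z = -31 (z = -33 + 2 = -31)
c(R) = 9*R (c(R) = 3*(3*R) = 9*R)
(27 - 41)/(61 + 49) + z*c(2) = (27 - 41)/(61 + 49) - 279*2 = -14/110 - 31*18 = -14*1/110 - 558 = -7/55 - 558 = -30697/55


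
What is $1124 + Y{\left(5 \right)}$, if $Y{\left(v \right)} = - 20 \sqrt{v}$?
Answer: $1124 - 20 \sqrt{5} \approx 1079.3$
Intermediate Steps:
$1124 + Y{\left(5 \right)} = 1124 - 20 \sqrt{5}$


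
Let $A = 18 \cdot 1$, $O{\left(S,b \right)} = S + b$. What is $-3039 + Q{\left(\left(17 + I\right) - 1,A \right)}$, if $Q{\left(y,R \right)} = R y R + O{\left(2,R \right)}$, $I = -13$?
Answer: $-2047$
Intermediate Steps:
$A = 18$
$Q{\left(y,R \right)} = 2 + R + y R^{2}$ ($Q{\left(y,R \right)} = R y R + \left(2 + R\right) = y R^{2} + \left(2 + R\right) = 2 + R + y R^{2}$)
$-3039 + Q{\left(\left(17 + I\right) - 1,A \right)} = -3039 + \left(2 + 18 + \left(\left(17 - 13\right) - 1\right) 18^{2}\right) = -3039 + \left(2 + 18 + \left(4 - 1\right) 324\right) = -3039 + \left(2 + 18 + 3 \cdot 324\right) = -3039 + \left(2 + 18 + 972\right) = -3039 + 992 = -2047$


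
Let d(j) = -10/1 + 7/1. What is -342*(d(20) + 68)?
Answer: -22230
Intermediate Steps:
d(j) = -3 (d(j) = -10*1 + 7*1 = -10 + 7 = -3)
-342*(d(20) + 68) = -342*(-3 + 68) = -342*65 = -22230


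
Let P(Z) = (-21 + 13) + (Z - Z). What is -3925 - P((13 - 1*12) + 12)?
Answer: -3917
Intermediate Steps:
P(Z) = -8 (P(Z) = -8 + 0 = -8)
-3925 - P((13 - 1*12) + 12) = -3925 - 1*(-8) = -3925 + 8 = -3917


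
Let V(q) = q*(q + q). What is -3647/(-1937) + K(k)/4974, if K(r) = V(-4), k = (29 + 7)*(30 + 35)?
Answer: 9101081/4817319 ≈ 1.8892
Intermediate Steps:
V(q) = 2*q² (V(q) = q*(2*q) = 2*q²)
k = 2340 (k = 36*65 = 2340)
K(r) = 32 (K(r) = 2*(-4)² = 2*16 = 32)
-3647/(-1937) + K(k)/4974 = -3647/(-1937) + 32/4974 = -3647*(-1/1937) + 32*(1/4974) = 3647/1937 + 16/2487 = 9101081/4817319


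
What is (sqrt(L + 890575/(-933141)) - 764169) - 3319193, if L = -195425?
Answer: -4083362 + 10*I*sqrt(1701675652323405)/933141 ≈ -4.0834e+6 + 442.07*I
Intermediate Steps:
(sqrt(L + 890575/(-933141)) - 764169) - 3319193 = (sqrt(-195425 + 890575/(-933141)) - 764169) - 3319193 = (sqrt(-195425 + 890575*(-1/933141)) - 764169) - 3319193 = (sqrt(-195425 - 890575/933141) - 764169) - 3319193 = (sqrt(-182359970500/933141) - 764169) - 3319193 = (10*I*sqrt(1701675652323405)/933141 - 764169) - 3319193 = (-764169 + 10*I*sqrt(1701675652323405)/933141) - 3319193 = -4083362 + 10*I*sqrt(1701675652323405)/933141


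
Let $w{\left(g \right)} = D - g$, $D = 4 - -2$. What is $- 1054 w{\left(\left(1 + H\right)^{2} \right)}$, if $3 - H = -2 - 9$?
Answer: $230826$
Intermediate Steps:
$H = 14$ ($H = 3 - \left(-2 - 9\right) = 3 - -11 = 3 + 11 = 14$)
$D = 6$ ($D = 4 + 2 = 6$)
$w{\left(g \right)} = 6 - g$
$- 1054 w{\left(\left(1 + H\right)^{2} \right)} = - 1054 \left(6 - \left(1 + 14\right)^{2}\right) = - 1054 \left(6 - 15^{2}\right) = - 1054 \left(6 - 225\right) = \left(-1054\right) \left(-219\right) = 230826$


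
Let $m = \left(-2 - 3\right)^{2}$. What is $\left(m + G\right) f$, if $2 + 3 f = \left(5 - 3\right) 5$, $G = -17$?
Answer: $\frac{64}{3} \approx 21.333$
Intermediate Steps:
$m = 25$ ($m = \left(-5\right)^{2} = 25$)
$f = \frac{8}{3}$ ($f = - \frac{2}{3} + \frac{\left(5 - 3\right) 5}{3} = - \frac{2}{3} + \frac{2 \cdot 5}{3} = - \frac{2}{3} + \frac{1}{3} \cdot 10 = - \frac{2}{3} + \frac{10}{3} = \frac{8}{3} \approx 2.6667$)
$\left(m + G\right) f = \left(25 - 17\right) \frac{8}{3} = 8 \cdot \frac{8}{3} = \frac{64}{3}$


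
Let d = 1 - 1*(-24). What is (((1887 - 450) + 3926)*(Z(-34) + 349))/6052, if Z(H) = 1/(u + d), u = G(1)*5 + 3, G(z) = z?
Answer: 30885517/99858 ≈ 309.29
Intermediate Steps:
u = 8 (u = 1*5 + 3 = 5 + 3 = 8)
d = 25 (d = 1 + 24 = 25)
Z(H) = 1/33 (Z(H) = 1/(8 + 25) = 1/33)
(((1887 - 450) + 3926)*(Z(-34) + 349))/6052 = (((1887 - 450) + 3926)*(1/33 + 349))/6052 = ((1437 + 3926)*(11518/33))*(1/6052) = (5363*(11518/33))*(1/6052) = (61771034/33)*(1/6052) = 30885517/99858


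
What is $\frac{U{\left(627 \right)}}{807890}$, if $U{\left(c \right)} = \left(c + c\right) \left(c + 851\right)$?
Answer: $\frac{926706}{403945} \approx 2.2941$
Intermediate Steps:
$U{\left(c \right)} = 2 c \left(851 + c\right)$
$\frac{U{\left(627 \right)}}{807890} = \frac{2 \cdot 627 \left(851 + 627\right)}{807890} = 2 \cdot 627 \cdot 1478 \cdot \frac{1}{807890} = 1853412 \cdot \frac{1}{807890} = \frac{926706}{403945}$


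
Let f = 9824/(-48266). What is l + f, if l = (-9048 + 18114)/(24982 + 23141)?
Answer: -5863466/387117453 ≈ -0.015146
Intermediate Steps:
f = -4912/24133 (f = 9824*(-1/48266) = -4912/24133 ≈ -0.20354)
l = 3022/16041 (l = 9066/48123 = 9066*(1/48123) = 3022/16041 ≈ 0.18839)
l + f = 3022/16041 - 4912/24133 = -5863466/387117453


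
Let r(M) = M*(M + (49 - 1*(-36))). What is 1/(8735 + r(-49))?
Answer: 1/6971 ≈ 0.00014345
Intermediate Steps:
r(M) = M*(85 + M) (r(M) = M*(M + (49 + 36)) = M*(M + 85) = M*(85 + M))
1/(8735 + r(-49)) = 1/(8735 - 49*(85 - 49)) = 1/(8735 - 49*36) = 1/(8735 - 1764) = 1/6971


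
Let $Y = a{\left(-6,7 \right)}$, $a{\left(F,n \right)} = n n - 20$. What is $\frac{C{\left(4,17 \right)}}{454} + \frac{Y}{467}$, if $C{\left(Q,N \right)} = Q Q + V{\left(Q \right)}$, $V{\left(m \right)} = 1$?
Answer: $\frac{21105}{212018} \approx 0.099543$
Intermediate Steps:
$a{\left(F,n \right)} = -20 + n^{2}$ ($a{\left(F,n \right)} = n^{2} - 20 = -20 + n^{2}$)
$Y = 29$ ($Y = -20 + 7^{2} = -20 + 49 = 29$)
$C{\left(Q,N \right)} = 1 + Q^{2}$ ($C{\left(Q,N \right)} = Q Q + 1 = Q^{2} + 1 = 1 + Q^{2}$)
$\frac{C{\left(4,17 \right)}}{454} + \frac{Y}{467} = \frac{1 + 4^{2}}{454} + \frac{29}{467} = \left(1 + 16\right) \frac{1}{454} + 29 \cdot \frac{1}{467} = 17 \cdot \frac{1}{454} + \frac{29}{467} = \frac{17}{454} + \frac{29}{467} = \frac{21105}{212018}$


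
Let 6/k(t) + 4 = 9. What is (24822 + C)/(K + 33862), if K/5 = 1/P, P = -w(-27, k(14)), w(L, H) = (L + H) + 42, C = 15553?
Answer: 192375/161341 ≈ 1.1924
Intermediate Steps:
k(t) = 6/5 (k(t) = 6/(-4 + 9) = 6/5)
w(L, H) = 42 + H + L (w(L, H) = (H + L) + 42 = 42 + H + L)
P = -81/5 (P = -(42 + 6/5 - 27) = -1*81/5 = -81/5 ≈ -16.200)
K = -25/81 (K = 5/(-81/5) = 5*(-5/81) = -25/81 ≈ -0.30864)
(24822 + C)/(K + 33862) = (24822 + 15553)/(-25/81 + 33862) = 40375/(2742797/81) = 40375*(81/2742797) = 192375/161341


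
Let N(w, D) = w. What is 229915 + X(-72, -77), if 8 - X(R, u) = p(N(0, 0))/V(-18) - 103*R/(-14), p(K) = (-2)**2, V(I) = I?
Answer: 14518535/63 ≈ 2.3045e+5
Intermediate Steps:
p(K) = 4
X(R, u) = 74/9 - 103*R/14 (X(R, u) = 8 - (4/(-18) - 103*R/(-14)) = 8 - (4*(-1/18) - 103*R*(-1/14)) = 8 - (-2/9 + 103*R/14) = 8 + (2/9 - 103*R/14) = 74/9 - 103*R/14)
229915 + X(-72, -77) = 229915 + (74/9 - 103/14*(-72)) = 229915 + (74/9 + 3708/7) = 229915 + 33890/63 = 14518535/63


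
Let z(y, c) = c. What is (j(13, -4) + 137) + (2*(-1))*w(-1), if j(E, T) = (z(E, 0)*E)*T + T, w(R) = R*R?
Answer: 131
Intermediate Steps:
w(R) = R**2
j(E, T) = T (j(E, T) = (0*E)*T + T = 0*T + T = 0 + T = T)
(j(13, -4) + 137) + (2*(-1))*w(-1) = (-4 + 137) + (2*(-1))*(-1)**2 = 133 - 2*1 = 133 - 2 = 131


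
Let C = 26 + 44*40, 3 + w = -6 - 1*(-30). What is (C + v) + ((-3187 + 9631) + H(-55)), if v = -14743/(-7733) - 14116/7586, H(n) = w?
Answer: 242013641204/29331269 ≈ 8251.0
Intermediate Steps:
w = 21 (w = -3 + (-6 - 1*(-30)) = -3 + (-6 + 30) = -3 + 24 = 21)
H(n) = 21
v = 1340685/29331269 (v = -14743*(-1/7733) - 14116*1/7586 = 14743/7733 - 7058/3793 = 1340685/29331269 ≈ 0.045708)
C = 1786 (C = 26 + 1760 = 1786)
(C + v) + ((-3187 + 9631) + H(-55)) = (1786 + 1340685/29331269) + ((-3187 + 9631) + 21) = 52386987119/29331269 + (6444 + 21) = 52386987119/29331269 + 6465 = 242013641204/29331269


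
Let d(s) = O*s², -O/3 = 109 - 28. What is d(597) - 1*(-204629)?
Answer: -86402758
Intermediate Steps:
O = -243 (O = -3*(109 - 28) = -3*81 = -243)
d(s) = -243*s²
d(597) - 1*(-204629) = -243*597² - 1*(-204629) = -243*356409 + 204629 = -86607387 + 204629 = -86402758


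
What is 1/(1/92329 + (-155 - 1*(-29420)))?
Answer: 92329/2702008186 ≈ 3.4171e-5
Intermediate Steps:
1/(1/92329 + (-155 - 1*(-29420))) = 1/(1/92329 + (-155 + 29420)) = 1/(1/92329 + 29265) = 1/(2702008186/92329) = 92329/2702008186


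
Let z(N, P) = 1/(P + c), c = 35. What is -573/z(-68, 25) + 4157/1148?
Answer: -39464083/1148 ≈ -34376.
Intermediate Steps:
z(N, P) = 1/(35 + P) (z(N, P) = 1/(P + 35) = 1/(35 + P))
-573/z(-68, 25) + 4157/1148 = -573/(1/(35 + 25)) + 4157/1148 = -573/(1/60) + 4157*(1/1148) = -573/1/60 + 4157/1148 = -573*60 + 4157/1148 = -34380 + 4157/1148 = -39464083/1148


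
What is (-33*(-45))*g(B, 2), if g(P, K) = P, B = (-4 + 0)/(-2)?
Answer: 2970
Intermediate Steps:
B = 2 (B = -4*(-1/2) = 2)
(-33*(-45))*g(B, 2) = -33*(-45)*2 = 1485*2 = 2970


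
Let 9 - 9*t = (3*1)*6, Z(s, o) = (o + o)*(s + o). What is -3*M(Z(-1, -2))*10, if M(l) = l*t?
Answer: 360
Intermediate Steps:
Z(s, o) = 2*o*(o + s) (Z(s, o) = (2*o)*(o + s) = 2*o*(o + s))
t = -1 (t = 1 - 3*1*6/9 = 1 - 6/3 = 1 - ⅑*18 = 1 - 2 = -1)
M(l) = -l (M(l) = l*(-1) = -l)
-3*M(Z(-1, -2))*10 = -(-3)*2*(-2)*(-2 - 1)*10 = -(-3)*2*(-2)*(-3)*10 = -(-3)*12*10 = -3*(-12)*10 = 36*10 = 360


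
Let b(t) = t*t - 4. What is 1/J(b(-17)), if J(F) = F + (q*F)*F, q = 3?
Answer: 1/243960 ≈ 4.0990e-6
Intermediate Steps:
b(t) = -4 + t² (b(t) = t² - 4 = -4 + t²)
J(F) = F + 3*F² (J(F) = F + (3*F)*F = F + 3*F²)
1/J(b(-17)) = 1/((-4 + (-17)²)*(1 + 3*(-4 + (-17)²))) = 1/((-4 + 289)*(1 + 3*(-4 + 289))) = 1/(285*(1 + 3*285)) = 1/(285*(1 + 855)) = 1/(285*856) = 1/243960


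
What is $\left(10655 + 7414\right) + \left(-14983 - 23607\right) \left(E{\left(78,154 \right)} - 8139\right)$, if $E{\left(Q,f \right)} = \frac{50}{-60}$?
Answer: $\frac{942402712}{3} \approx 3.1413 \cdot 10^{8}$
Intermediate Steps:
$E{\left(Q,f \right)} = - \frac{5}{6}$ ($E{\left(Q,f \right)} = 50 \left(- \frac{1}{60}\right) = - \frac{5}{6}$)
$\left(10655 + 7414\right) + \left(-14983 - 23607\right) \left(E{\left(78,154 \right)} - 8139\right) = \left(10655 + 7414\right) + \left(-14983 - 23607\right) \left(- \frac{5}{6} - 8139\right) = 18069 - - \frac{942348505}{3} = 18069 + \frac{942348505}{3} = \frac{942402712}{3}$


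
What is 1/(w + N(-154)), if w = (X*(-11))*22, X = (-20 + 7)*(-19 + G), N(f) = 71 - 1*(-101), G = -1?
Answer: -1/62748 ≈ -1.5937e-5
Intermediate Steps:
N(f) = 172 (N(f) = 71 + 101 = 172)
X = 260 (X = (-20 + 7)*(-19 - 1) = -13*(-20) = 260)
w = -62920 (w = (260*(-11))*22 = -2860*22 = -62920)
1/(w + N(-154)) = 1/(-62920 + 172) = 1/(-62748) = -1/62748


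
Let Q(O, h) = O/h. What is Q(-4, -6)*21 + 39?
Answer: 53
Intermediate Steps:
Q(-4, -6)*21 + 39 = -4/(-6)*21 + 39 = -4*(-1/6)*21 + 39 = (2/3)*21 + 39 = 14 + 39 = 53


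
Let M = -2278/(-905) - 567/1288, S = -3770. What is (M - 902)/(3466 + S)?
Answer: 149855193/50622080 ≈ 2.9603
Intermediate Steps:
M = 345847/166520 (M = -2278*(-1/905) - 567*1/1288 = 2278/905 - 81/184 = 345847/166520 ≈ 2.0769)
(M - 902)/(3466 + S) = (345847/166520 - 902)/(3466 - 3770) = -149855193/166520/(-304) = -149855193/166520*(-1/304) = 149855193/50622080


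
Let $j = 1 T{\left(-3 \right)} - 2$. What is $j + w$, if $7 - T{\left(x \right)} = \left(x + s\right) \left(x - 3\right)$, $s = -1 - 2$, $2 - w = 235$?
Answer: $-264$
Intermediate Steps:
$w = -233$ ($w = 2 - 235 = -233$)
$s = -3$
$T{\left(x \right)} = 7 - \left(-3 + x\right)^{2}$ ($T{\left(x \right)} = 7 - \left(x - 3\right) \left(x - 3\right) = 7 - \left(-3 + x\right) \left(-3 + x\right) = 7 - \left(-3 + x\right)^{2}$)
$j = -31$ ($j = 1 \left(-2 - \left(-3\right)^{2} + 6 \left(-3\right)\right) - 2 = 1 \left(-2 - 9 - 18\right) - 2 = 1 \left(-29\right) - 2 = -29 - 2 = -31$)
$j + w = -31 - 233 = -264$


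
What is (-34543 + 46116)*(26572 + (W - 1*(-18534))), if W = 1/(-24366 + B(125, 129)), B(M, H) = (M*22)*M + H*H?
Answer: 175408994273023/336025 ≈ 5.2201e+8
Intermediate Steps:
B(M, H) = H² + 22*M² (B(M, H) = (22*M)*M + H² = 22*M² + H² = H² + 22*M²)
W = 1/336025 (W = 1/(-24366 + (129² + 22*125²)) = 1/(-24366 + (16641 + 22*15625)) = 1/(-24366 + (16641 + 343750)) = 1/(-24366 + 360391) = 1/336025 ≈ 2.9760e-6)
(-34543 + 46116)*(26572 + (W - 1*(-18534))) = (-34543 + 46116)*(26572 + (1/336025 - 1*(-18534))) = 11573*(26572 + (1/336025 + 18534)) = 11573*(26572 + 6227887351/336025) = 11573*(15156743651/336025) = 175408994273023/336025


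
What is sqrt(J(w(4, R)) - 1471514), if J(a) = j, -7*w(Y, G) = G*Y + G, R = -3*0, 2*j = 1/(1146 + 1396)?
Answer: 5*I*sqrt(380343047577)/2542 ≈ 1213.1*I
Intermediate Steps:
j = 1/5084 (j = 1/(2*(1146 + 1396)) = (1/2)/2542 = (1/2)*(1/2542) = 1/5084 ≈ 0.00019670)
R = 0
w(Y, G) = -G/7 - G*Y/7 (w(Y, G) = -(G*Y + G)/7 = -(G + G*Y)/7 = -G/7 - G*Y/7)
J(a) = 1/5084
sqrt(J(w(4, R)) - 1471514) = sqrt(1/5084 - 1471514) = sqrt(-7481177175/5084) = 5*I*sqrt(380343047577)/2542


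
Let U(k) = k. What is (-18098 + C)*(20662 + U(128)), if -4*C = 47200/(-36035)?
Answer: -2711638161540/7207 ≈ -3.7625e+8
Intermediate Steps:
C = 2360/7207 (C = -11800/(-36035) = -11800*(-1)/36035 = -¼*(-9440/7207) = 2360/7207 ≈ 0.32746)
(-18098 + C)*(20662 + U(128)) = (-18098 + 2360/7207)*(20662 + 128) = -130429926/7207*20790 = -2711638161540/7207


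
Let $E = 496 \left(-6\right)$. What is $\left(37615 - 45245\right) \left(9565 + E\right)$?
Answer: $-50274070$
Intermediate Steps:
$E = -2976$
$\left(37615 - 45245\right) \left(9565 + E\right) = \left(37615 - 45245\right) \left(9565 - 2976\right) = \left(-7630\right) 6589 = -50274070$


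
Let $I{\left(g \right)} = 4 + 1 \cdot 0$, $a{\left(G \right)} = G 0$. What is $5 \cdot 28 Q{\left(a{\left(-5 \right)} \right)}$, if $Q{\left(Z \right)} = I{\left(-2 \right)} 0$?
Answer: $0$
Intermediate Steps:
$a{\left(G \right)} = 0$
$I{\left(g \right)} = 4$ ($I{\left(g \right)} = 4 + 0 = 4$)
$Q{\left(Z \right)} = 0$ ($Q{\left(Z \right)} = 4 \cdot 0 = 0$)
$5 \cdot 28 Q{\left(a{\left(-5 \right)} \right)} = 5 \cdot 28 \cdot 0 = 140 \cdot 0 = 0$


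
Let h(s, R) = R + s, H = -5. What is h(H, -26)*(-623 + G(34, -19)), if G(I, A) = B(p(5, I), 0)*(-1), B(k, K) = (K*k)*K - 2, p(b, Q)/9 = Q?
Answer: 19251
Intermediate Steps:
p(b, Q) = 9*Q
B(k, K) = -2 + k*K² (B(k, K) = k*K² - 2 = -2 + k*K²)
G(I, A) = 2 (G(I, A) = (-2 + (9*I)*0²)*(-1) = (-2 + (9*I)*0)*(-1) = (-2 + 0)*(-1) = -2*(-1) = 2)
h(H, -26)*(-623 + G(34, -19)) = (-26 - 5)*(-623 + 2) = -31*(-621) = 19251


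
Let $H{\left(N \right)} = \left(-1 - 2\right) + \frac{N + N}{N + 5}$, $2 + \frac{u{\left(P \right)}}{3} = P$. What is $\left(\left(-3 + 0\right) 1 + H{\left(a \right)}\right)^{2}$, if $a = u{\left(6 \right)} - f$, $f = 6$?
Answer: $\frac{2916}{121} \approx 24.099$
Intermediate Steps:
$u{\left(P \right)} = -6 + 3 P$
$a = 6$ ($a = \left(-6 + 3 \cdot 6\right) - 6 = \left(-6 + 18\right) - 6 = 12 - 6 = 6$)
$H{\left(N \right)} = -3 + \frac{2 N}{5 + N}$
$\left(\left(-3 + 0\right) 1 + H{\left(a \right)}\right)^{2} = \left(\left(-3 + 0\right) 1 + \frac{-15 - 6}{5 + 6}\right)^{2} = \left(\left(-3\right) 1 + \frac{-15 - 6}{11}\right)^{2} = \left(-3 + \frac{1}{11} \left(-21\right)\right)^{2} = \left(-3 - \frac{21}{11}\right)^{2} = \left(- \frac{54}{11}\right)^{2} = \frac{2916}{121}$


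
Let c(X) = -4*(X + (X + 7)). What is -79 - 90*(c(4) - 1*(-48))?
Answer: 1001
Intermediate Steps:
c(X) = -28 - 8*X (c(X) = -4*(X + (7 + X)) = -4*(7 + 2*X) = -28 - 8*X)
-79 - 90*(c(4) - 1*(-48)) = -79 - 90*((-28 - 8*4) - 1*(-48)) = -79 - 90*((-28 - 32) + 48) = -79 - 90*(-60 + 48) = -79 - 90*(-12) = -79 + 1080 = 1001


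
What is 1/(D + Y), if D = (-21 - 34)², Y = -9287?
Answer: -1/6262 ≈ -0.00015969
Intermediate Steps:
D = 3025 (D = (-55)² = 3025)
1/(D + Y) = 1/(3025 - 9287) = 1/(-6262) = -1/6262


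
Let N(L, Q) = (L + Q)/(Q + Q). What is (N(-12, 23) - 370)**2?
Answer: 289306081/2116 ≈ 1.3672e+5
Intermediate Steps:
N(L, Q) = (L + Q)/(2*Q) (N(L, Q) = (L + Q)/((2*Q)) = (L + Q)*(1/(2*Q)) = (L + Q)/(2*Q))
(N(-12, 23) - 370)**2 = ((1/2)*(-12 + 23)/23 - 370)**2 = ((1/2)*(1/23)*11 - 370)**2 = (11/46 - 370)**2 = (-17009/46)**2 = 289306081/2116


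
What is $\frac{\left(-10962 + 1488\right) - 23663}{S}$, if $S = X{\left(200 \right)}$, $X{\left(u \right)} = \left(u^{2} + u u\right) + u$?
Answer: $- \frac{33137}{80200} \approx -0.41318$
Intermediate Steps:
$X{\left(u \right)} = u + 2 u^{2}$ ($X{\left(u \right)} = \left(u^{2} + u^{2}\right) + u = 2 u^{2} + u = u + 2 u^{2}$)
$S = 80200$ ($S = 200 \left(1 + 2 \cdot 200\right) = 200 \left(1 + 400\right) = 200 \cdot 401 = 80200$)
$\frac{\left(-10962 + 1488\right) - 23663}{S} = \frac{\left(-10962 + 1488\right) - 23663}{80200} = \left(-9474 - 23663\right) \frac{1}{80200} = \left(-33137\right) \frac{1}{80200} = - \frac{33137}{80200}$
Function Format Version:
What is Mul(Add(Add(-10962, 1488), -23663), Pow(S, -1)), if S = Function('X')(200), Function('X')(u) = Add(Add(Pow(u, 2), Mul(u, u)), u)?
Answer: Rational(-33137, 80200) ≈ -0.41318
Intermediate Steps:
Function('X')(u) = Add(u, Mul(2, Pow(u, 2))) (Function('X')(u) = Add(Add(Pow(u, 2), Pow(u, 2)), u) = Add(Mul(2, Pow(u, 2)), u) = Add(u, Mul(2, Pow(u, 2))))
S = 80200 (S = Mul(200, Add(1, Mul(2, 200))) = Mul(200, Add(1, 400)) = Mul(200, 401) = 80200)
Mul(Add(Add(-10962, 1488), -23663), Pow(S, -1)) = Mul(Add(Add(-10962, 1488), -23663), Pow(80200, -1)) = Mul(Add(-9474, -23663), Rational(1, 80200)) = Mul(-33137, Rational(1, 80200)) = Rational(-33137, 80200)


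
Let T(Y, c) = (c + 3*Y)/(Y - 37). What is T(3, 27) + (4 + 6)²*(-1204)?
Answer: -2046818/17 ≈ -1.2040e+5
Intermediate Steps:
T(Y, c) = (c + 3*Y)/(-37 + Y)
T(3, 27) + (4 + 6)²*(-1204) = (27 + 3*3)/(-37 + 3) + (4 + 6)²*(-1204) = (27 + 9)/(-34) + 10²*(-1204) = -1/34*36 + 100*(-1204) = -18/17 - 120400 = -2046818/17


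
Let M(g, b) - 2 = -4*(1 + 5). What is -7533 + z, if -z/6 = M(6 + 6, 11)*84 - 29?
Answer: 3729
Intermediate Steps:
M(g, b) = -22 (M(g, b) = 2 - 4*(1 + 5) = 2 - 4*6 = 2 - 24 = -22)
z = 11262 (z = -6*(-22*84 - 29) = -6*(-1848 - 29) = -6*(-1877) = 11262)
-7533 + z = -7533 + 11262 = 3729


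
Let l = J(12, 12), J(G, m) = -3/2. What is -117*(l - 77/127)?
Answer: 62595/254 ≈ 246.44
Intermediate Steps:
J(G, m) = -3/2 (J(G, m) = -3*1/2 = -3/2)
l = -3/2 ≈ -1.5000
-117*(l - 77/127) = -117*(-3/2 - 77/127) = -117*(-535/254) = 62595/254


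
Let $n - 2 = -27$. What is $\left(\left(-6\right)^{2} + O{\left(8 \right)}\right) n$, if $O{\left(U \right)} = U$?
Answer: $-1100$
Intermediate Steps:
$n = -25$ ($n = 2 - 27 = -25$)
$\left(\left(-6\right)^{2} + O{\left(8 \right)}\right) n = \left(\left(-6\right)^{2} + 8\right) \left(-25\right) = \left(36 + 8\right) \left(-25\right) = 44 \left(-25\right) = -1100$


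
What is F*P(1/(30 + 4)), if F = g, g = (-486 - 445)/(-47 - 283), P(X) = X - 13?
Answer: -136857/3740 ≈ -36.593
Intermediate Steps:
P(X) = -13 + X
g = 931/330 (g = -931/(-330) = -931*(-1/330) = 931/330 ≈ 2.8212)
F = 931/330 ≈ 2.8212
F*P(1/(30 + 4)) = 931*(-13 + 1/(30 + 4))/330 = 931*(-13 + 1/34)/330 = (931/330)*(-441/34) = -136857/3740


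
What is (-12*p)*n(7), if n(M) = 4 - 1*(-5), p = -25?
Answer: 2700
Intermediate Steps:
n(M) = 9 (n(M) = 4 + 5 = 9)
(-12*p)*n(7) = -12*(-25)*9 = 300*9 = 2700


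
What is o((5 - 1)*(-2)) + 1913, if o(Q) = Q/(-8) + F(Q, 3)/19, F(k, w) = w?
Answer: 36369/19 ≈ 1914.2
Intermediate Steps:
o(Q) = 3/19 - Q/8 (o(Q) = Q/(-8) + 3/19 = Q*(-⅛) + 3*(1/19) = -Q/8 + 3/19 = 3/19 - Q/8)
o((5 - 1)*(-2)) + 1913 = (3/19 - (5 - 1)*(-2)/8) + 1913 = (3/19 - (-2)/2) + 1913 = (3/19 - ⅛*(-8)) + 1913 = (3/19 + 1) + 1913 = 22/19 + 1913 = 36369/19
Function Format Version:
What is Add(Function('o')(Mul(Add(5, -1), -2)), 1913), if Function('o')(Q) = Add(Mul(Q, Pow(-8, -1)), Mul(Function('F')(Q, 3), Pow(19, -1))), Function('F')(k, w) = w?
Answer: Rational(36369, 19) ≈ 1914.2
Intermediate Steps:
Function('o')(Q) = Add(Rational(3, 19), Mul(Rational(-1, 8), Q)) (Function('o')(Q) = Add(Mul(Q, Pow(-8, -1)), Mul(3, Pow(19, -1))) = Add(Mul(Q, Rational(-1, 8)), Mul(3, Rational(1, 19))) = Add(Mul(Rational(-1, 8), Q), Rational(3, 19)) = Add(Rational(3, 19), Mul(Rational(-1, 8), Q)))
Add(Function('o')(Mul(Add(5, -1), -2)), 1913) = Add(Add(Rational(3, 19), Mul(Rational(-1, 8), Mul(Add(5, -1), -2))), 1913) = Add(Add(Rational(3, 19), Mul(Rational(-1, 8), Mul(4, -2))), 1913) = Add(Add(Rational(3, 19), Mul(Rational(-1, 8), -8)), 1913) = Add(Add(Rational(3, 19), 1), 1913) = Add(Rational(22, 19), 1913) = Rational(36369, 19)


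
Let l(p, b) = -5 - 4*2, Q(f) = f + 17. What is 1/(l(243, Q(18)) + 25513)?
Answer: 1/25500 ≈ 3.9216e-5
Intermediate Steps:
Q(f) = 17 + f
l(p, b) = -13 (l(p, b) = -5 - 8 = -13)
1/(l(243, Q(18)) + 25513) = 1/(-13 + 25513) = 1/25500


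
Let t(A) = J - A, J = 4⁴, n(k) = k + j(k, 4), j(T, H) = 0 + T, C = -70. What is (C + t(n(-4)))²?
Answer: 37636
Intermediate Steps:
j(T, H) = T
n(k) = 2*k (n(k) = k + k = 2*k)
J = 256
t(A) = 256 - A
(C + t(n(-4)))² = (-70 + (256 - 2*(-4)))² = (-70 + (256 - 1*(-8)))² = (-70 + (256 + 8))² = (-70 + 264)² = 194² = 37636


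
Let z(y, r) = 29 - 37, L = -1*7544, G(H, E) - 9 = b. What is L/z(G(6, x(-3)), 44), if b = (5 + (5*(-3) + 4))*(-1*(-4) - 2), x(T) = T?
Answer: 943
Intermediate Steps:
b = -12 (b = (5 + (-15 + 4))*(4 - 2) = (5 - 11)*2 = -6*2 = -12)
G(H, E) = -3 (G(H, E) = 9 - 12 = -3)
L = -7544
z(y, r) = -8
L/z(G(6, x(-3)), 44) = -7544/(-8) = -7544*(-1/8) = 943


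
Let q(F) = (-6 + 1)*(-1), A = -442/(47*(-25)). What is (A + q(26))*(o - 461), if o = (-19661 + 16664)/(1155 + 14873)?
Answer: -9338932777/3766580 ≈ -2479.4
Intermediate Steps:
o = -2997/16028 ≈ -0.18699
A = 442/1175 (A = -442/(-1175) = -442*(-1/1175) = 442/1175 ≈ 0.37617)
q(F) = 5 (q(F) = -5*(-1) = 5)
(A + q(26))*(o - 461) = (442/1175 + 5)*(-2997/16028 - 461) = (6317/1175)*(-7391905/16028) = -9338932777/3766580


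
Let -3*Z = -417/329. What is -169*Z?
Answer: -23491/329 ≈ -71.401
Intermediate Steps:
Z = 139/329 (Z = -(-139)/329 = -⅓*(-417/329) = 139/329 ≈ 0.42249)
-169*Z = -169*139/329 = -23491/329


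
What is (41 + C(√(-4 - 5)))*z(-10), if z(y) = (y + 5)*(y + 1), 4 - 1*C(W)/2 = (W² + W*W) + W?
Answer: 3825 - 270*I ≈ 3825.0 - 270.0*I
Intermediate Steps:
C(W) = 8 - 4*W² - 2*W (C(W) = 8 - 2*((W² + W*W) + W) = 8 - 2*((W² + W²) + W) = 8 - 2*(2*W² + W) = 8 - 2*(W + 2*W²) = 8 + (-4*W² - 2*W) = 8 - 4*W² - 2*W)
z(y) = (1 + y)*(5 + y) (z(y) = (5 + y)*(1 + y) = (1 + y)*(5 + y))
(41 + C(√(-4 - 5)))*z(-10) = (41 + (8 - 4*(√(-4 - 5))² - 2*√(-4 - 5)))*(5 + (-10)² + 6*(-10)) = (41 + (8 - 4*(√(-9))² - 6*I))*(5 + 100 - 60) = (41 + (8 - 4*(3*I)² - 6*I))*45 = (41 + (8 - 4*(-9) - 6*I))*45 = (41 + (8 + 36 - 6*I))*45 = (41 + (44 - 6*I))*45 = (85 - 6*I)*45 = 3825 - 270*I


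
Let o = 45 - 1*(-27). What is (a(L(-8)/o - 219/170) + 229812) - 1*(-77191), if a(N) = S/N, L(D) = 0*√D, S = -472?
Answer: 67313897/219 ≈ 3.0737e+5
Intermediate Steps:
L(D) = 0
o = 72 (o = 45 + 27 = 72)
a(N) = -472/N
(a(L(-8)/o - 219/170) + 229812) - 1*(-77191) = (-472/(0/72 - 219/170) + 229812) - 1*(-77191) = (-472/(0*(1/72) - 219*1/170) + 229812) + 77191 = (-472/(0 - 219/170) + 229812) + 77191 = (-472/(-219/170) + 229812) + 77191 = (-472*(-170/219) + 229812) + 77191 = (80240/219 + 229812) + 77191 = 50409068/219 + 77191 = 67313897/219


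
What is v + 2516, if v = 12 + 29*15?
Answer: 2963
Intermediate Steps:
v = 447 (v = 12 + 435 = 447)
v + 2516 = 447 + 2516 = 2963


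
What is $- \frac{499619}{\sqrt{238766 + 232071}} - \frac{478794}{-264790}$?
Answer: $\frac{239397}{132395} - \frac{499619 \sqrt{470837}}{470837} \approx -726.31$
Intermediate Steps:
$- \frac{499619}{\sqrt{238766 + 232071}} - \frac{478794}{-264790} = - \frac{499619}{\sqrt{470837}} - - \frac{239397}{132395} = - 499619 \frac{\sqrt{470837}}{470837} + \frac{239397}{132395} = - \frac{499619 \sqrt{470837}}{470837} + \frac{239397}{132395} = \frac{239397}{132395} - \frac{499619 \sqrt{470837}}{470837}$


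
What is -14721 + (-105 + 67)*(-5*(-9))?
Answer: -16431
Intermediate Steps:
-14721 + (-105 + 67)*(-5*(-9)) = -14721 - 38*45 = -14721 - 1710 = -16431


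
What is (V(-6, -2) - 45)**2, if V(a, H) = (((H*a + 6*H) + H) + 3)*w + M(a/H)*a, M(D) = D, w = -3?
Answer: 4356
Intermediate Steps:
V(a, H) = -9 - 21*H + a**2/H - 3*H*a (V(a, H) = (((H*a + 6*H) + H) + 3)*(-3) + (a/H)*a = (((6*H + H*a) + H) + 3)*(-3) + a**2/H = ((7*H + H*a) + 3)*(-3) + a**2/H = (3 + 7*H + H*a)*(-3) + a**2/H = (-9 - 21*H - 3*H*a) + a**2/H = -9 - 21*H + a**2/H - 3*H*a)
(V(-6, -2) - 45)**2 = ((-9 - 21*(-2) + (-6)**2/(-2) - 3*(-2)*(-6)) - 45)**2 = ((-9 + 42 - 1/2*36 - 36) - 45)**2 = ((-9 + 42 - 18 - 36) - 45)**2 = (-21 - 45)**2 = (-66)**2 = 4356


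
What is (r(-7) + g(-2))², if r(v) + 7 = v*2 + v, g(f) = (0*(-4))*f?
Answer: 784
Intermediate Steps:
g(f) = 0 (g(f) = 0*f = 0)
r(v) = -7 + 3*v (r(v) = -7 + (v*2 + v) = -7 + (2*v + v) = -7 + 3*v)
(r(-7) + g(-2))² = ((-7 + 3*(-7)) + 0)² = ((-7 - 21) + 0)² = (-28 + 0)² = (-28)² = 784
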